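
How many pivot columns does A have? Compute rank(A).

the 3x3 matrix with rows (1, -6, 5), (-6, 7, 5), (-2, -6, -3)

rank(A) = 3

Row reduction:
R2 <- R2 - (-6)*R1:  [   0  -29   35 ]
R3 <- R3 - (-2)*R1:  [   0  -18    7 ]
R3 <- R3 - (18/29)*R2:  [       0        0  -427/29 ]
Row echelon form:
[ 1   -6        5 ]
[ 0  -29       35 ]
[ 0    0  -427/29 ]
Nonzero rows / pivot columns: 3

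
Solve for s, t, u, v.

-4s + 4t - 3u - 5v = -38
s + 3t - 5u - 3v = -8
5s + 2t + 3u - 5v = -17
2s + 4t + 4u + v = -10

Forward elimination on [A|b]:
R2 <- R2 - (-1/4)*R1:  [     0      4  -23/4  -17/4  -35/2 ]
R3 <- R3 - (-5/4)*R1:  [      0       7    -3/4   -45/4  -129/2 ]
R4 <- R4 - (-1/2)*R1:  [    0     6   5/2  -3/2   -29 ]
R3 <- R3 - (7/4)*R2:  [      0       0  149/16  -61/16  -271/8 ]
R4 <- R4 - (3/2)*R2:  [     0      0   89/8   39/8  -11/4 ]
R4 <- R4 - (178/149)*R3:  [        0         0         0  1405/149  5620/149 ]
Row echelon form:
[ -4  4      -3        -5  |       -38 ]
[  0  4   -23/4     -17/4  |     -35/2 ]
[  0  0  149/16    -61/16  |    -271/8 ]
[  0  0       0  1405/149  |  5620/149 ]
Back-substitution:
v = (5620/149) / (1405/149) = 4
u = (-271/8 - (-61/16)*(4)) / (149/16) = -2
t = (-35/2 - (-23/4)*(-2) - (-17/4)*(4)) / 4 = -3
s = (-38 - (4)*(-3) - (-3)*(-2) - (-5)*(4)) / -4 = 3

(3, -3, -2, 4)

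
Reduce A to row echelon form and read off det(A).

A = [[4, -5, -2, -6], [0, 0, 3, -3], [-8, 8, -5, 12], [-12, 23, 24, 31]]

Forward elimination:
R3 <- R3 - (-2)*R1:  [  0  -2  -9   0 ]
R4 <- R4 - (-3)*R1:  [  0   8  18  13 ]
R2 <-> R3   (pivot in column 2 was zero)
[ 4  -5  -2  -6 ]
[ 0  -2  -9   0 ]
[ 0   0   3  -3 ]
[ 0   8  18  13 ]
R4 <- R4 - (-4)*R2:  [   0    0  -18   13 ]
R4 <- R4 - (-6)*R3:  [  0   0   0  -5 ]
Upper-triangular form:
[ 4  -5  -2  -6 ]
[ 0  -2  -9   0 ]
[ 0   0   3  -3 ]
[ 0   0   0  -5 ]
det(A) = (-1)^1 * (4) * (-2) * (3) * (-5) = -120  (1 row swap -> sign -1)

det(A) = -120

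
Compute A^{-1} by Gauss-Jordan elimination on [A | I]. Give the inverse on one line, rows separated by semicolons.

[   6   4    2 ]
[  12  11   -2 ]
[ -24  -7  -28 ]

Gauss-Jordan on [A | I]:
R1 <- (1/6)*R1:  [   1  2/3  1/3  |  1/6    0    0 ]
R2 <- R2 - (12)*R1:  [  0   3  -6  |  -2   1   0 ]
R3 <- R3 - (-24)*R1:  [   0    9  -20  |    4    0    1 ]
R2 <- (1/3)*R2:  [    0     1    -2  |  -2/3   1/3     0 ]
R1 <- R1 - (2/3)*R2:  [     1      0    5/3  |  11/18   -2/9      0 ]
R3 <- R3 - (9)*R2:  [  0   0  -2  |  10  -3   1 ]
R3 <- (1/-2)*R3:  [    0     0     1  |    -5   3/2  -1/2 ]
R1 <- R1 - (5/3)*R3:  [      1       0       0  |  161/18  -49/18     5/6 ]
R2 <- R2 - (-2)*R3:  [     0      1      0  |  -32/3   10/3     -1 ]
Right block of [I | A^{-1}] is the inverse:
[ 161/18  -49/18   5/6 ]
[  -32/3    10/3    -1 ]
[     -5     3/2  -1/2 ]

inverse = [161/18 -49/18 5/6; -32/3 10/3 -1; -5 3/2 -1/2]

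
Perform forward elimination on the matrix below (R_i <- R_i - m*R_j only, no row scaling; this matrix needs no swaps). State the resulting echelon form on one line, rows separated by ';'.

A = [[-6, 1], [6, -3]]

Forward elimination:
R2 <- R2 - (-1)*R1:  [  0  -2 ]
Row echelon form:
[ -6   1 ]
[  0  -2 ]

REF = [-6 1; 0 -2]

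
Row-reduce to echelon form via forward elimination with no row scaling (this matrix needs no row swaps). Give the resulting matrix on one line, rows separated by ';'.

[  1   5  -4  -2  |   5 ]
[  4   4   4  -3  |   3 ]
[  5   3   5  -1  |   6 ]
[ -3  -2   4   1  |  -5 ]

Forward elimination:
R2 <- R2 - (4)*R1:  [   0  -16   20    5  -17 ]
R3 <- R3 - (5)*R1:  [   0  -22   25    9  -19 ]
R4 <- R4 - (-3)*R1:  [  0  13  -8  -5  10 ]
R3 <- R3 - (11/8)*R2:  [    0     0  -5/2  17/8  35/8 ]
R4 <- R4 - (-13/16)*R2:  [      0       0    33/4  -15/16  -61/16 ]
R4 <- R4 - (-33/10)*R3:  [      0       0       0  243/40    85/8 ]
Row echelon form:
[ 1    5    -4      -2  |     5 ]
[ 0  -16    20       5  |   -17 ]
[ 0    0  -5/2    17/8  |  35/8 ]
[ 0    0     0  243/40  |  85/8 ]

REF = [1 5 -4 -2 5; 0 -16 20 5 -17; 0 0 -5/2 17/8 35/8; 0 0 0 243/40 85/8]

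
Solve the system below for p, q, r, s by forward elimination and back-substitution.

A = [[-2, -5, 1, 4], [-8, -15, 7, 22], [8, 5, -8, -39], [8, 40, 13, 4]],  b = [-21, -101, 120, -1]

(-1, 2, -5, -2)

Forward elimination on [A|b]:
R2 <- R2 - (4)*R1:  [   0    5    3    6  -17 ]
R3 <- R3 - (-4)*R1:  [   0  -15   -4  -23   36 ]
R4 <- R4 - (-4)*R1:  [   0   20   17   20  -85 ]
R3 <- R3 - (-3)*R2:  [   0    0    5   -5  -15 ]
R4 <- R4 - (4)*R2:  [   0    0    5   -4  -17 ]
R4 <- R4 - (1)*R3:  [  0   0   0   1  -2 ]
Row echelon form:
[ -2  -5  1   4  |  -21 ]
[  0   5  3   6  |  -17 ]
[  0   0  5  -5  |  -15 ]
[  0   0  0   1  |   -2 ]
Back-substitution:
s = (-2) / 1 = -2
r = (-15 - (-5)*(-2)) / 5 = -5
q = (-17 - (3)*(-5) - (6)*(-2)) / 5 = 2
p = (-21 - (-5)*(2) - (1)*(-5) - (4)*(-2)) / -2 = -1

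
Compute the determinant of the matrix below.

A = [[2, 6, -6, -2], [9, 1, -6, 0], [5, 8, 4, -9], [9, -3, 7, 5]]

det(A) = -5772

Forward elimination:
R2 <- R2 - (9/2)*R1:  [   0  -26   21    9 ]
R3 <- R3 - (5/2)*R1:  [  0  -7  19  -4 ]
R4 <- R4 - (9/2)*R1:  [   0  -30   34   14 ]
R3 <- R3 - (7/26)*R2:  [       0        0   347/26  -167/26 ]
R4 <- R4 - (15/13)*R2:  [      0       0  127/13   47/13 ]
R4 <- R4 - (254/347)*R3:  [        0         0         0  2886/347 ]
Upper-triangular form:
[ 2    6      -6        -2 ]
[ 0  -26      21         9 ]
[ 0    0  347/26   -167/26 ]
[ 0    0       0  2886/347 ]
det(A) = (-1)^0 * (2) * (-26) * (347/26) * (2886/347) = -5772  (0 row swaps -> sign +1)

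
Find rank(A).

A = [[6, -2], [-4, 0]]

Row reduction:
R2 <- R2 - (-2/3)*R1:  [    0  -4/3 ]
Row echelon form:
[ 6    -2 ]
[ 0  -4/3 ]
Nonzero rows / pivot columns: 2

rank(A) = 2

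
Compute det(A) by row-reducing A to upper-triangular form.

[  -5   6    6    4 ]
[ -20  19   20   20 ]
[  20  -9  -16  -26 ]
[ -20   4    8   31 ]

Forward elimination:
R2 <- R2 - (4)*R1:  [  0  -5  -4   4 ]
R3 <- R3 - (-4)*R1:  [   0   15    8  -10 ]
R4 <- R4 - (4)*R1:  [   0  -20  -16   15 ]
R3 <- R3 - (-3)*R2:  [  0   0  -4   2 ]
R4 <- R4 - (4)*R2:  [  0   0   0  -1 ]
Upper-triangular form:
[ -5   6   6   4 ]
[  0  -5  -4   4 ]
[  0   0  -4   2 ]
[  0   0   0  -1 ]
det(A) = (-1)^0 * (-5) * (-5) * (-4) * (-1) = 100  (0 row swaps -> sign +1)

det(A) = 100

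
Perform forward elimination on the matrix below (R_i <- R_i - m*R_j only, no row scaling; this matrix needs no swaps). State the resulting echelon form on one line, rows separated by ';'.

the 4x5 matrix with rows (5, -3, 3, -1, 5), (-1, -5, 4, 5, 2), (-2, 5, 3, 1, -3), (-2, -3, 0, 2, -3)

REF = [5 -3 3 -1 5; 0 -28/5 23/5 24/5 3; 0 0 205/28 27/7 29/28; 0 0 0 -167/205 -601/205]

Forward elimination:
R2 <- R2 - (-1/5)*R1:  [     0  -28/5   23/5   24/5      3 ]
R3 <- R3 - (-2/5)*R1:  [    0  19/5  21/5   3/5    -1 ]
R4 <- R4 - (-2/5)*R1:  [     0  -21/5    6/5    8/5     -1 ]
R3 <- R3 - (-19/28)*R2:  [      0       0  205/28    27/7   29/28 ]
R4 <- R4 - (3/4)*R2:  [     0      0   -9/4     -2  -13/4 ]
R4 <- R4 - (-63/205)*R3:  [        0         0         0  -167/205  -601/205 ]
Row echelon form:
[ 5     -3       3        -1         5 ]
[ 0  -28/5    23/5      24/5         3 ]
[ 0      0  205/28      27/7     29/28 ]
[ 0      0       0  -167/205  -601/205 ]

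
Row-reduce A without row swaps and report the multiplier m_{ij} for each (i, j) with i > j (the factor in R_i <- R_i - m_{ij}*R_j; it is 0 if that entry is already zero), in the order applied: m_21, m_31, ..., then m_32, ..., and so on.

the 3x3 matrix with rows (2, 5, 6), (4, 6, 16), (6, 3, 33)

multipliers: 2, 3, 3

Forward elimination:
R2 <- R2 - (2)*R1:  [  0  -4   4 ]
R3 <- R3 - (3)*R1:  [   0  -12   15 ]
R3 <- R3 - (3)*R2:  [ 0  0  3 ]
Multipliers (in order of application): m_{21} = 2, m_{31} = 3, m_{32} = 3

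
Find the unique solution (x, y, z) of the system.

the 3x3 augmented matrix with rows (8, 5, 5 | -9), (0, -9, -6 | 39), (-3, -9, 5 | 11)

(2, -3, -2)

Forward elimination on [A|b]:
R3 <- R3 - (-3/8)*R1:  [     0  -57/8   55/8   61/8 ]
R3 <- R3 - (19/24)*R2:  [     0      0   93/8  -93/4 ]
Row echelon form:
[ 8   5     5  |     -9 ]
[ 0  -9    -6  |     39 ]
[ 0   0  93/8  |  -93/4 ]
Back-substitution:
z = (-93/4) / (93/8) = -2
y = (39 - (-6)*(-2)) / -9 = -3
x = (-9 - (5)*(-3) - (5)*(-2)) / 8 = 2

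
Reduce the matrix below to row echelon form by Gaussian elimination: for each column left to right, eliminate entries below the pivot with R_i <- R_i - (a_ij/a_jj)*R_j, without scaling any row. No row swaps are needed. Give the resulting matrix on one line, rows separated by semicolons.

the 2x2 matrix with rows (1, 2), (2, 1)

REF = [1 2; 0 -3]

Forward elimination:
R2 <- R2 - (2)*R1:  [  0  -3 ]
Row echelon form:
[ 1   2 ]
[ 0  -3 ]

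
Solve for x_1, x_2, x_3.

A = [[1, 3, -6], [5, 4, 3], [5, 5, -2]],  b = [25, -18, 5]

(1, -2, -5)

Forward elimination on [A|b]:
R2 <- R2 - (5)*R1:  [    0   -11    33  -143 ]
R3 <- R3 - (5)*R1:  [    0   -10    28  -120 ]
R3 <- R3 - (10/11)*R2:  [  0   0  -2  10 ]
Row echelon form:
[ 1    3  -6  |    25 ]
[ 0  -11  33  |  -143 ]
[ 0    0  -2  |    10 ]
Back-substitution:
x_3 = (10) / -2 = -5
x_2 = (-143 - (33)*(-5)) / -11 = -2
x_1 = (25 - (3)*(-2) - (-6)*(-5)) / 1 = 1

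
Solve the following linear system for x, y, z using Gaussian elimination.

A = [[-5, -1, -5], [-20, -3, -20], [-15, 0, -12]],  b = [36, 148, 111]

(-5, 4, -3)

Forward elimination on [A|b]:
R2 <- R2 - (4)*R1:  [ 0  1  0  4 ]
R3 <- R3 - (3)*R1:  [ 0  3  3  3 ]
R3 <- R3 - (3)*R2:  [  0   0   3  -9 ]
Row echelon form:
[ -5  -1  -5  |  36 ]
[  0   1   0  |   4 ]
[  0   0   3  |  -9 ]
Back-substitution:
z = (-9) / 3 = -3
y = (4) / 1 = 4
x = (36 - (-1)*(4) - (-5)*(-3)) / -5 = -5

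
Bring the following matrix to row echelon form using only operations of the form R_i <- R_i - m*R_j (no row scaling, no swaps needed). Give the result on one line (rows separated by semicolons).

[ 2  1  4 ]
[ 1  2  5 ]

REF = [2 1 4; 0 3/2 3]

Forward elimination:
R2 <- R2 - (1/2)*R1:  [   0  3/2    3 ]
Row echelon form:
[ 2    1  4 ]
[ 0  3/2  3 ]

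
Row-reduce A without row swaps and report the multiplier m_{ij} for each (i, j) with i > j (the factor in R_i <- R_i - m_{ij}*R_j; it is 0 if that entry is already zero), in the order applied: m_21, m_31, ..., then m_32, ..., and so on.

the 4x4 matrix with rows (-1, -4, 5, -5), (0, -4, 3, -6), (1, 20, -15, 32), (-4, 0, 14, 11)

Forward elimination:
R2: entry in column 1 is already 0 -> m_{21} = 0 (no row operation needed)
R3 <- R3 - (-1)*R1:  [   0   16  -10   27 ]
R4 <- R4 - (4)*R1:  [  0  16  -6  31 ]
R3 <- R3 - (-4)*R2:  [ 0  0  2  3 ]
R4 <- R4 - (-4)*R2:  [ 0  0  6  7 ]
R4 <- R4 - (3)*R3:  [  0   0   0  -2 ]
Multipliers (in order of application): m_{21} = 0, m_{31} = -1, m_{41} = 4, m_{32} = -4, m_{42} = -4, m_{43} = 3

multipliers: 0, -1, 4, -4, -4, 3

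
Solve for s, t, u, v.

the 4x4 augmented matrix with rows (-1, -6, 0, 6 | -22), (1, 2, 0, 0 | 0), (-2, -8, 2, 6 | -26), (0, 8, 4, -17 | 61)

(4, -2, -2, -5)

Forward elimination on [A|b]:
R2 <- R2 - (-1)*R1:  [   0   -4    0    6  -22 ]
R3 <- R3 - (2)*R1:  [  0   4   2  -6  18 ]
R3 <- R3 - (-1)*R2:  [  0   0   2   0  -4 ]
R4 <- R4 - (-2)*R2:  [  0   0   4  -5  17 ]
R4 <- R4 - (2)*R3:  [  0   0   0  -5  25 ]
Row echelon form:
[ -1  -6  0   6  |  -22 ]
[  0  -4  0   6  |  -22 ]
[  0   0  2   0  |   -4 ]
[  0   0  0  -5  |   25 ]
Back-substitution:
v = (25) / -5 = -5
u = (-4) / 2 = -2
t = (-22 - (6)*(-5)) / -4 = -2
s = (-22 - (-6)*(-2) - (6)*(-5)) / -1 = 4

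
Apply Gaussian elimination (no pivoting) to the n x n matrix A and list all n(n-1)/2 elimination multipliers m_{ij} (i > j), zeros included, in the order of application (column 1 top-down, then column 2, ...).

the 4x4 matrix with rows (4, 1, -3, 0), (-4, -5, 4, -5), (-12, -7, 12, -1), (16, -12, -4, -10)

multipliers: -1, -3, 4, 1, 4, 2

Forward elimination:
R2 <- R2 - (-1)*R1:  [  0  -4   1  -5 ]
R3 <- R3 - (-3)*R1:  [  0  -4   3  -1 ]
R4 <- R4 - (4)*R1:  [   0  -16    8  -10 ]
R3 <- R3 - (1)*R2:  [ 0  0  2  4 ]
R4 <- R4 - (4)*R2:  [  0   0   4  10 ]
R4 <- R4 - (2)*R3:  [ 0  0  0  2 ]
Multipliers (in order of application): m_{21} = -1, m_{31} = -3, m_{41} = 4, m_{32} = 1, m_{42} = 4, m_{43} = 2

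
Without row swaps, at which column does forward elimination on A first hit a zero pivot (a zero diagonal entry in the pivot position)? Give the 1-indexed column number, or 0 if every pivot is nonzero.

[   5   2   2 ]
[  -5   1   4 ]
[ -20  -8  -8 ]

Naive forward elimination:
R2 <- R2 - (-1)*R1:  [ 0  3  6 ]
R3 <- R3 - (-4)*R1:  [ 0  0  0 ]
Matrix at this point:
[ 5  2  2 ]
[ 0  3  6 ]
[ 0  0  0 ]
Pivot entry (3,3) in the last row is zero and there are no rows below to swap with -> zero pivot in column 3 (A is singular).

first zero-pivot column = 3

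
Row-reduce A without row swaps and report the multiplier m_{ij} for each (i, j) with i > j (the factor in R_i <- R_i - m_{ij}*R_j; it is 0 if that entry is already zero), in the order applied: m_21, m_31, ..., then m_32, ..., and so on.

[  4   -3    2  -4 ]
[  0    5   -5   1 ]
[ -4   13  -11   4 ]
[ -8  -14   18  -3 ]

Forward elimination:
R2: entry in column 1 is already 0 -> m_{21} = 0 (no row operation needed)
R3 <- R3 - (-1)*R1:  [  0  10  -9   0 ]
R4 <- R4 - (-2)*R1:  [   0  -20   22  -11 ]
R3 <- R3 - (2)*R2:  [  0   0   1  -2 ]
R4 <- R4 - (-4)*R2:  [  0   0   2  -7 ]
R4 <- R4 - (2)*R3:  [  0   0   0  -3 ]
Multipliers (in order of application): m_{21} = 0, m_{31} = -1, m_{41} = -2, m_{32} = 2, m_{42} = -4, m_{43} = 2

multipliers: 0, -1, -2, 2, -4, 2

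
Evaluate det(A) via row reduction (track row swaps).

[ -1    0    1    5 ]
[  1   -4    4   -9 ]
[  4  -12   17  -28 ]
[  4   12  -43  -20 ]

det(A) = 96

Forward elimination:
R2 <- R2 - (-1)*R1:  [  0  -4   5  -4 ]
R3 <- R3 - (-4)*R1:  [   0  -12   21   -8 ]
R4 <- R4 - (-4)*R1:  [   0   12  -39    0 ]
R3 <- R3 - (3)*R2:  [ 0  0  6  4 ]
R4 <- R4 - (-3)*R2:  [   0    0  -24  -12 ]
R4 <- R4 - (-4)*R3:  [ 0  0  0  4 ]
Upper-triangular form:
[ -1   0  1   5 ]
[  0  -4  5  -4 ]
[  0   0  6   4 ]
[  0   0  0   4 ]
det(A) = (-1)^0 * (-1) * (-4) * (6) * (4) = 96  (0 row swaps -> sign +1)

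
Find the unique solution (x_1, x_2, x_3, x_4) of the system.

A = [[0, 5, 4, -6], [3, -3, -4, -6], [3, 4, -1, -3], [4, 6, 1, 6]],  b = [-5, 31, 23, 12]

(4, 1, -4, -1)

Forward elimination on [A|b]:
R1 <-> R2   (pivot in column 1 was zero)
[ 3  -3  -4  -6  31 ]
[ 0   5   4  -6  -5 ]
[ 3   4  -1  -3  23 ]
[ 4   6   1   6  12 ]
R3 <- R3 - (1)*R1:  [  0   7   3   3  -8 ]
R4 <- R4 - (4/3)*R1:  [     0     10   19/3     14  -88/3 ]
R3 <- R3 - (7/5)*R2:  [     0      0  -13/5   57/5     -1 ]
R4 <- R4 - (2)*R2:  [     0      0   -5/3     26  -58/3 ]
R4 <- R4 - (25/39)*R3:  [       0        0        0   243/13  -243/13 ]
Row echelon form:
[ 3  -3     -4      -6  |       31 ]
[ 0   5      4      -6  |       -5 ]
[ 0   0  -13/5    57/5  |       -1 ]
[ 0   0      0  243/13  |  -243/13 ]
Back-substitution:
x_4 = (-243/13) / (243/13) = -1
x_3 = (-1 - (57/5)*(-1)) / (-13/5) = -4
x_2 = (-5 - (4)*(-4) - (-6)*(-1)) / 5 = 1
x_1 = (31 - (-3)*(1) - (-4)*(-4) - (-6)*(-1)) / 3 = 4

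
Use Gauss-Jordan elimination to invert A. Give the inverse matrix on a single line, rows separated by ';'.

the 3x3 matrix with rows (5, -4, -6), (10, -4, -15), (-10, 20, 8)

inverse = [67/25 -22/25 9/25; 7/10 -1/5 3/20; 8/5 -3/5 1/5]

Gauss-Jordan on [A | I]:
R1 <- (1/5)*R1:  [    1  -4/5  -6/5  |   1/5     0     0 ]
R2 <- R2 - (10)*R1:  [  0   4  -3  |  -2   1   0 ]
R3 <- R3 - (-10)*R1:  [  0  12  -4  |   2   0   1 ]
R2 <- (1/4)*R2:  [    0     1  -3/4  |  -1/2   1/4     0 ]
R1 <- R1 - (-4/5)*R2:  [    1     0  -9/5  |  -1/5   1/5     0 ]
R3 <- R3 - (12)*R2:  [  0   0   5  |   8  -3   1 ]
R3 <- (1/5)*R3:  [    0     0     1  |   8/5  -3/5   1/5 ]
R1 <- R1 - (-9/5)*R3:  [      1       0       0  |   67/25  -22/25    9/25 ]
R2 <- R2 - (-3/4)*R3:  [    0     1     0  |  7/10  -1/5  3/20 ]
Right block of [I | A^{-1}] is the inverse:
[ 67/25  -22/25  9/25 ]
[  7/10    -1/5  3/20 ]
[   8/5    -3/5   1/5 ]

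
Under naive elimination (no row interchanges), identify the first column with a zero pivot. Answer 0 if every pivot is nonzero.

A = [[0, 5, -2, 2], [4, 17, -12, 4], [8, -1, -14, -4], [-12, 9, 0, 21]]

Naive forward elimination:
Pivot entry (1,1) is zero but row 2 has 4 in column 1 -> naive elimination stops; a row interchange (e.g. R1 <-> R2) would be required here.

first zero-pivot column = 1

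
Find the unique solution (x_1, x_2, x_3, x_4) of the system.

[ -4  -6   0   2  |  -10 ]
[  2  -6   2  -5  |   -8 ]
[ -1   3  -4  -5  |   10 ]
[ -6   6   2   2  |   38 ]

Forward elimination on [A|b]:
R2 <- R2 - (-1/2)*R1:  [   0   -9    2   -4  -13 ]
R3 <- R3 - (1/4)*R1:  [     0    9/2     -4  -11/2   25/2 ]
R4 <- R4 - (3/2)*R1:  [  0  15   2  -1  53 ]
R3 <- R3 - (-1/2)*R2:  [     0      0     -3  -15/2      6 ]
R4 <- R4 - (-5/3)*R2:  [     0      0   16/3  -23/3   94/3 ]
R4 <- R4 - (-16/9)*R3:  [   0    0    0  -21   42 ]
Row echelon form:
[ -4  -6   0      2  |  -10 ]
[  0  -9   2     -4  |  -13 ]
[  0   0  -3  -15/2  |    6 ]
[  0   0   0    -21  |   42 ]
Back-substitution:
x_4 = (42) / -21 = -2
x_3 = (6 - (-15/2)*(-2)) / -3 = 3
x_2 = (-13 - (2)*(3) - (-4)*(-2)) / -9 = 3
x_1 = (-10 - (-6)*(3) - (2)*(-2)) / -4 = -3

(-3, 3, 3, -2)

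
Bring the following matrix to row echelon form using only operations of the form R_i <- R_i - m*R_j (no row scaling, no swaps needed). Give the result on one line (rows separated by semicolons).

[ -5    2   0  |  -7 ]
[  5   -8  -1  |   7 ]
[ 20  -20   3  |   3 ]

REF = [-5 2 0 -7; 0 -6 -1 0; 0 0 5 -25]

Forward elimination:
R2 <- R2 - (-1)*R1:  [  0  -6  -1   0 ]
R3 <- R3 - (-4)*R1:  [   0  -12    3  -25 ]
R3 <- R3 - (2)*R2:  [   0    0    5  -25 ]
Row echelon form:
[ -5   2   0  |   -7 ]
[  0  -6  -1  |    0 ]
[  0   0   5  |  -25 ]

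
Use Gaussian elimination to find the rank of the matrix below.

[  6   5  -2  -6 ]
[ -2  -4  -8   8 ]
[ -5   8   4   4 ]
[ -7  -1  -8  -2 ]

Row reduction:
R2 <- R2 - (-1/3)*R1:  [     0   -7/3  -26/3      6 ]
R3 <- R3 - (-5/6)*R1:  [    0  73/6   7/3    -1 ]
R4 <- R4 - (-7/6)*R1:  [     0   29/6  -31/3     -9 ]
R3 <- R3 - (-73/14)*R2:  [      0       0  -300/7   212/7 ]
R4 <- R4 - (-29/14)*R2:  [      0       0  -198/7    24/7 ]
R4 <- R4 - (33/50)*R3:  [       0        0        0  -414/25 ]
Row echelon form:
[ 6     5      -2       -6 ]
[ 0  -7/3   -26/3        6 ]
[ 0     0  -300/7    212/7 ]
[ 0     0       0  -414/25 ]
Nonzero rows / pivot columns: 4

rank(A) = 4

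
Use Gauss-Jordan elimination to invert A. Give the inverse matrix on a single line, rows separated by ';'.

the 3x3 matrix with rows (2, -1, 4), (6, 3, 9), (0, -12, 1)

Gauss-Jordan on [A | I]:
R1 <- (1/2)*R1:  [    1  -1/2     2  |   1/2     0     0 ]
R2 <- R2 - (6)*R1:  [  0   6  -3  |  -3   1   0 ]
R2 <- (1/6)*R2:  [    0     1  -1/2  |  -1/2   1/6     0 ]
R1 <- R1 - (-1/2)*R2:  [    1     0   7/4  |   1/4  1/12     0 ]
R3 <- R3 - (-12)*R2:  [  0   0  -5  |  -6   2   1 ]
R3 <- (1/-5)*R3:  [    0     0     1  |   6/5  -2/5  -1/5 ]
R1 <- R1 - (7/4)*R3:  [      1       0       0  |  -37/20   47/60    7/20 ]
R2 <- R2 - (-1/2)*R3:  [     0      1      0  |   1/10  -1/30  -1/10 ]
Right block of [I | A^{-1}] is the inverse:
[ -37/20  47/60   7/20 ]
[   1/10  -1/30  -1/10 ]
[    6/5   -2/5   -1/5 ]

inverse = [-37/20 47/60 7/20; 1/10 -1/30 -1/10; 6/5 -2/5 -1/5]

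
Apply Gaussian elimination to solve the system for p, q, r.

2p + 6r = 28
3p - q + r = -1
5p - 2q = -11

(-1, 3, 5)

Forward elimination on [A|b]:
R2 <- R2 - (3/2)*R1:  [   0   -1   -8  -43 ]
R3 <- R3 - (5/2)*R1:  [   0   -2  -15  -81 ]
R3 <- R3 - (2)*R2:  [ 0  0  1  5 ]
Row echelon form:
[ 2   0   6  |   28 ]
[ 0  -1  -8  |  -43 ]
[ 0   0   1  |    5 ]
Back-substitution:
r = (5) / 1 = 5
q = (-43 - (-8)*(5)) / -1 = 3
p = (28 - (6)*(5)) / 2 = -1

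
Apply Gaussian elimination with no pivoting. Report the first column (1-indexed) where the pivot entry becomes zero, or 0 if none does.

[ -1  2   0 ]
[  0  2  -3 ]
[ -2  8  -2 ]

first zero-pivot column = 0

Naive forward elimination:
R3 <- R3 - (2)*R1:  [  0   4  -2 ]
R3 <- R3 - (2)*R2:  [ 0  0  4 ]
All pivots nonzero; naive elimination completes without hitting a zero pivot.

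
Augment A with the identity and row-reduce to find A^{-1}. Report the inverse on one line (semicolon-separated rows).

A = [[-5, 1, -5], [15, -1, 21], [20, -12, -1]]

Gauss-Jordan on [A | I]:
R1 <- (1/-5)*R1:  [    1  -1/5     1  |  -1/5     0     0 ]
R2 <- R2 - (15)*R1:  [ 0  2  6  |  3  1  0 ]
R3 <- R3 - (20)*R1:  [   0   -8  -21  |    4    0    1 ]
R2 <- (1/2)*R2:  [   0    1    3  |  3/2  1/2    0 ]
R1 <- R1 - (-1/5)*R2:  [    1     0   8/5  |  1/10  1/10     0 ]
R3 <- R3 - (-8)*R2:  [  0   0   3  |  16   4   1 ]
R3 <- (1/3)*R3:  [    0     0     1  |  16/3   4/3   1/3 ]
R1 <- R1 - (8/5)*R3:  [       1        0        0  |  -253/30   -61/30    -8/15 ]
R2 <- R2 - (3)*R3:  [     0      1      0  |  -29/2   -7/2     -1 ]
Right block of [I | A^{-1}] is the inverse:
[ -253/30  -61/30  -8/15 ]
[   -29/2    -7/2     -1 ]
[    16/3     4/3    1/3 ]

inverse = [-253/30 -61/30 -8/15; -29/2 -7/2 -1; 16/3 4/3 1/3]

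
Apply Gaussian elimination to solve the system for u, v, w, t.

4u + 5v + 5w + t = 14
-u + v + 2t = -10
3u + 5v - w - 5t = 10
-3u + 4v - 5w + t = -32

(4, -2, 2, -2)

Forward elimination on [A|b]:
R2 <- R2 - (-1/4)*R1:  [     0    9/4    5/4    9/4  -13/2 ]
R3 <- R3 - (3/4)*R1:  [     0    5/4  -19/4  -23/4   -1/2 ]
R4 <- R4 - (-3/4)*R1:  [     0   31/4   -5/4    7/4  -43/2 ]
R3 <- R3 - (5/9)*R2:  [     0      0  -49/9     -7   28/9 ]
R4 <- R4 - (31/9)*R2:  [     0      0  -50/9     -6    8/9 ]
R4 <- R4 - (50/49)*R3:  [     0      0      0    8/7  -16/7 ]
Row echelon form:
[ 4    5      5    1  |     14 ]
[ 0  9/4    5/4  9/4  |  -13/2 ]
[ 0    0  -49/9   -7  |   28/9 ]
[ 0    0      0  8/7  |  -16/7 ]
Back-substitution:
t = (-16/7) / (8/7) = -2
w = (28/9 - (-7)*(-2)) / (-49/9) = 2
v = (-13/2 - (5/4)*(2) - (9/4)*(-2)) / (9/4) = -2
u = (14 - (5)*(-2) - (5)*(2) - (1)*(-2)) / 4 = 4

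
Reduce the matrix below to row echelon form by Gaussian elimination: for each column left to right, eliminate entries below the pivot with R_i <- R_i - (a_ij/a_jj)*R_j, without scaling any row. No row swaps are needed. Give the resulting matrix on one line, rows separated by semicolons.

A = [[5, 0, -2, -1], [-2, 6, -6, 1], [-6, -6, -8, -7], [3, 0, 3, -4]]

REF = [5 0 -2 -1; 0 6 -34/5 3/5; 0 0 -86/5 -38/5; 0 0 0 -226/43]

Forward elimination:
R2 <- R2 - (-2/5)*R1:  [     0      6  -34/5    3/5 ]
R3 <- R3 - (-6/5)*R1:  [     0     -6  -52/5  -41/5 ]
R4 <- R4 - (3/5)*R1:  [     0      0   21/5  -17/5 ]
R3 <- R3 - (-1)*R2:  [     0      0  -86/5  -38/5 ]
R4 <- R4 - (-21/86)*R3:  [       0        0        0  -226/43 ]
Row echelon form:
[ 5  0     -2       -1 ]
[ 0  6  -34/5      3/5 ]
[ 0  0  -86/5    -38/5 ]
[ 0  0      0  -226/43 ]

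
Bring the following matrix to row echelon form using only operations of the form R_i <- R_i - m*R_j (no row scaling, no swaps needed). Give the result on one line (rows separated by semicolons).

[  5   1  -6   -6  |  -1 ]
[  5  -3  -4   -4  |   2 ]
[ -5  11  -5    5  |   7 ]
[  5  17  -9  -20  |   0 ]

Forward elimination:
R2 <- R2 - (1)*R1:  [  0  -4   2   2   3 ]
R3 <- R3 - (-1)*R1:  [   0   12  -11   -1    6 ]
R4 <- R4 - (1)*R1:  [   0   16   -3  -14    1 ]
R3 <- R3 - (-3)*R2:  [  0   0  -5   5  15 ]
R4 <- R4 - (-4)*R2:  [  0   0   5  -6  13 ]
R4 <- R4 - (-1)*R3:  [  0   0   0  -1  28 ]
Row echelon form:
[ 5   1  -6  -6  |  -1 ]
[ 0  -4   2   2  |   3 ]
[ 0   0  -5   5  |  15 ]
[ 0   0   0  -1  |  28 ]

REF = [5 1 -6 -6 -1; 0 -4 2 2 3; 0 0 -5 5 15; 0 0 0 -1 28]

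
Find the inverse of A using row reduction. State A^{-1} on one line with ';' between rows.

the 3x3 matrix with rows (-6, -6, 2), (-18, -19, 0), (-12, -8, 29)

inverse = [-551/6 79/3 19/3; 87 -25 -6; -14 4 1]

Gauss-Jordan on [A | I]:
R1 <- (1/-6)*R1:  [    1     1  -1/3  |  -1/6     0     0 ]
R2 <- R2 - (-18)*R1:  [  0  -1  -6  |  -3   1   0 ]
R3 <- R3 - (-12)*R1:  [  0   4  25  |  -2   0   1 ]
R2 <- (1/-1)*R2:  [  0   1   6  |   3  -1   0 ]
R1 <- R1 - (1)*R2:  [     1      0  -19/3  |  -19/6      1      0 ]
R3 <- R3 - (4)*R2:  [   0    0    1  |  -14    4    1 ]
R1 <- R1 - (-19/3)*R3:  [      1       0       0  |  -551/6    79/3    19/3 ]
R2 <- R2 - (6)*R3:  [   0    1    0  |   87  -25   -6 ]
Right block of [I | A^{-1}] is the inverse:
[ -551/6  79/3  19/3 ]
[     87   -25    -6 ]
[    -14     4     1 ]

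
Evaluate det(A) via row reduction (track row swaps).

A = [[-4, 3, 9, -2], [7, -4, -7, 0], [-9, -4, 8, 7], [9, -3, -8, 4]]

det(A) = -1848

Forward elimination:
R2 <- R2 - (-7/4)*R1:  [    0   5/4  35/4  -7/2 ]
R3 <- R3 - (9/4)*R1:  [     0  -43/4  -49/4   23/2 ]
R4 <- R4 - (-9/4)*R1:  [    0  15/4  49/4  -1/2 ]
R3 <- R3 - (-43/5)*R2:  [     0      0     63  -93/5 ]
R4 <- R4 - (3)*R2:  [   0    0  -14   10 ]
R4 <- R4 - (-2/9)*R3:  [     0      0      0  88/15 ]
Upper-triangular form:
[ -4    3     9     -2 ]
[  0  5/4  35/4   -7/2 ]
[  0    0    63  -93/5 ]
[  0    0     0  88/15 ]
det(A) = (-1)^0 * (-4) * (5/4) * (63) * (88/15) = -1848  (0 row swaps -> sign +1)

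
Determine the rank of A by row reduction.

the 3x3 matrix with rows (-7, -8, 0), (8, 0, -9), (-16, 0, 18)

Row reduction:
R2 <- R2 - (-8/7)*R1:  [     0  -64/7     -9 ]
R3 <- R3 - (16/7)*R1:  [     0  128/7     18 ]
R3 <- R3 - (-2)*R2:  [ 0  0  0 ]
Row echelon form:
[ -7     -8   0 ]
[  0  -64/7  -9 ]
[  0      0   0 ]
Nonzero rows / pivot columns: 2

rank(A) = 2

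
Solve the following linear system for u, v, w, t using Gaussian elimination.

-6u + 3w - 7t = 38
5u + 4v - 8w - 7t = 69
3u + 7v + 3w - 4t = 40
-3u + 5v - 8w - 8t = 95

(-2, 5, -3, -5)

Forward elimination on [A|b]:
R2 <- R2 - (-5/6)*R1:  [     0      4  -11/2  -77/6  302/3 ]
R3 <- R3 - (-1/2)*R1:  [     0      7    9/2  -15/2     59 ]
R4 <- R4 - (1/2)*R1:  [     0      5  -19/2   -9/2     76 ]
R3 <- R3 - (7/4)*R2:  [      0       0   113/8  359/24  -703/6 ]
R4 <- R4 - (5/4)*R2:  [      0       0   -21/8  277/24  -299/6 ]
R4 <- R4 - (-21/113)*R3:  [          0           0           0    4855/339  -24275/339 ]
Row echelon form:
[ -6  0      3        -7  |          38 ]
[  0  4  -11/2     -77/6  |       302/3 ]
[  0  0  113/8    359/24  |      -703/6 ]
[  0  0      0  4855/339  |  -24275/339 ]
Back-substitution:
t = (-24275/339) / (4855/339) = -5
w = (-703/6 - (359/24)*(-5)) / (113/8) = -3
v = (302/3 - (-11/2)*(-3) - (-77/6)*(-5)) / 4 = 5
u = (38 - (3)*(-3) - (-7)*(-5)) / -6 = -2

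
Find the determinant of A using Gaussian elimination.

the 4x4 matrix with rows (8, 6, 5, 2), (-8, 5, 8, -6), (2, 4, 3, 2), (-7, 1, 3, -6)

det(A) = 212

Forward elimination:
R2 <- R2 - (-1)*R1:  [  0  11  13  -4 ]
R3 <- R3 - (1/4)*R1:  [   0  5/2  7/4  3/2 ]
R4 <- R4 - (-7/8)*R1:  [     0   25/4   59/8  -17/4 ]
R3 <- R3 - (5/22)*R2:  [      0       0  -53/44   53/22 ]
R4 <- R4 - (25/44)*R2:  [      0       0   -1/88  -87/44 ]
R4 <- R4 - (1/106)*R3:  [  0   0   0  -2 ]
Upper-triangular form:
[ 8   6       5      2 ]
[ 0  11      13     -4 ]
[ 0   0  -53/44  53/22 ]
[ 0   0       0     -2 ]
det(A) = (-1)^0 * (8) * (11) * (-53/44) * (-2) = 212  (0 row swaps -> sign +1)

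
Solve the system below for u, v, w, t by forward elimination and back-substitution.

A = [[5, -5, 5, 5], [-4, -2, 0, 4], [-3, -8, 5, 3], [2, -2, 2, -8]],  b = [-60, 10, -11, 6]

Forward elimination on [A|b]:
R2 <- R2 - (-4/5)*R1:  [   0   -6    4    8  -38 ]
R3 <- R3 - (-3/5)*R1:  [   0  -11    8    6  -47 ]
R4 <- R4 - (2/5)*R1:  [   0    0    0  -10   30 ]
R3 <- R3 - (11/6)*R2:  [     0      0    2/3  -26/3   68/3 ]
Row echelon form:
[ 5  -5    5      5  |   -60 ]
[ 0  -6    4      8  |   -38 ]
[ 0   0  2/3  -26/3  |  68/3 ]
[ 0   0    0    -10  |    30 ]
Back-substitution:
t = (30) / -10 = -3
w = (68/3 - (-26/3)*(-3)) / (2/3) = -5
v = (-38 - (4)*(-5) - (8)*(-3)) / -6 = -1
u = (-60 - (-5)*(-1) - (5)*(-5) - (5)*(-3)) / 5 = -5

(-5, -1, -5, -3)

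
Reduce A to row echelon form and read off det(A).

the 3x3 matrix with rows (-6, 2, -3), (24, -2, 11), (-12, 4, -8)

Forward elimination:
R2 <- R2 - (-4)*R1:  [  0   6  -1 ]
R3 <- R3 - (2)*R1:  [  0   0  -2 ]
Upper-triangular form:
[ -6  2  -3 ]
[  0  6  -1 ]
[  0  0  -2 ]
det(A) = (-1)^0 * (-6) * (6) * (-2) = 72  (0 row swaps -> sign +1)

det(A) = 72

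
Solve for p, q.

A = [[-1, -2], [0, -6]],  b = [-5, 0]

Forward elimination on [A|b]:
Row echelon form:
[ -1  -2  |  -5 ]
[  0  -6  |   0 ]
Back-substitution:
q = (0) / -6 = 0
p = (-5 - (-2)*(0)) / -1 = 5

(5, 0)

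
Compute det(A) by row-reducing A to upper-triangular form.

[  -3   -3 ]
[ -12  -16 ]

det(A) = 12

Forward elimination:
R2 <- R2 - (4)*R1:  [  0  -4 ]
Upper-triangular form:
[ -3  -3 ]
[  0  -4 ]
det(A) = (-1)^0 * (-3) * (-4) = 12  (0 row swaps -> sign +1)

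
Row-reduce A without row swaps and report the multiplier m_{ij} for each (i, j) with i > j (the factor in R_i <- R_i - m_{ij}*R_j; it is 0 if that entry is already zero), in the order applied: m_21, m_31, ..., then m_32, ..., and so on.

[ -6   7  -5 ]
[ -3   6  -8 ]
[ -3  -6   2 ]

Forward elimination:
R2 <- R2 - (1/2)*R1:  [     0    5/2  -11/2 ]
R3 <- R3 - (1/2)*R1:  [     0  -19/2    9/2 ]
R3 <- R3 - (-19/5)*R2:  [     0      0  -82/5 ]
Multipliers (in order of application): m_{21} = 1/2, m_{31} = 1/2, m_{32} = -19/5

multipliers: 1/2, 1/2, -19/5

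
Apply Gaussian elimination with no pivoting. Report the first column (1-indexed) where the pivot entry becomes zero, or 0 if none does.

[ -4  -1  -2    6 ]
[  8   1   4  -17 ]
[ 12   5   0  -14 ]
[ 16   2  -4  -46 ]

Naive forward elimination:
R2 <- R2 - (-2)*R1:  [  0  -1   0  -5 ]
R3 <- R3 - (-3)*R1:  [  0   2  -6   4 ]
R4 <- R4 - (-4)*R1:  [   0   -2  -12  -22 ]
R3 <- R3 - (-2)*R2:  [  0   0  -6  -6 ]
R4 <- R4 - (2)*R2:  [   0    0  -12  -12 ]
R4 <- R4 - (2)*R3:  [ 0  0  0  0 ]
Matrix at this point:
[ -4  -1  -2   6 ]
[  0  -1   0  -5 ]
[  0   0  -6  -6 ]
[  0   0   0   0 ]
Pivot entry (4,4) in the last row is zero and there are no rows below to swap with -> zero pivot in column 4 (A is singular).

first zero-pivot column = 4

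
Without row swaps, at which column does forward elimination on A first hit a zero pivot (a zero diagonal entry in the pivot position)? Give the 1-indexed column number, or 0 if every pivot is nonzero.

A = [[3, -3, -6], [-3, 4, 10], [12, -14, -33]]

Naive forward elimination:
R2 <- R2 - (-1)*R1:  [ 0  1  4 ]
R3 <- R3 - (4)*R1:  [  0  -2  -9 ]
R3 <- R3 - (-2)*R2:  [  0   0  -1 ]
All pivots nonzero; naive elimination completes without hitting a zero pivot.

first zero-pivot column = 0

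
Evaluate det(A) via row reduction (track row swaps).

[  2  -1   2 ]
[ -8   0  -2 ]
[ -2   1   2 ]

Forward elimination:
R2 <- R2 - (-4)*R1:  [  0  -4   6 ]
R3 <- R3 - (-1)*R1:  [ 0  0  4 ]
Upper-triangular form:
[ 2  -1  2 ]
[ 0  -4  6 ]
[ 0   0  4 ]
det(A) = (-1)^0 * (2) * (-4) * (4) = -32  (0 row swaps -> sign +1)

det(A) = -32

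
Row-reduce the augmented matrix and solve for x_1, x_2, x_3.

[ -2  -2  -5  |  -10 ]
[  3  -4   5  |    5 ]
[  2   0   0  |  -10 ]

Forward elimination on [A|b]:
R2 <- R2 - (-3/2)*R1:  [    0    -7  -5/2   -10 ]
R3 <- R3 - (-1)*R1:  [   0   -2   -5  -20 ]
R3 <- R3 - (2/7)*R2:  [      0       0   -30/7  -120/7 ]
Row echelon form:
[ -2  -2     -5  |     -10 ]
[  0  -7   -5/2  |     -10 ]
[  0   0  -30/7  |  -120/7 ]
Back-substitution:
x_3 = (-120/7) / (-30/7) = 4
x_2 = (-10 - (-5/2)*(4)) / -7 = 0
x_1 = (-10 - (-2)*(0) - (-5)*(4)) / -2 = -5

(-5, 0, 4)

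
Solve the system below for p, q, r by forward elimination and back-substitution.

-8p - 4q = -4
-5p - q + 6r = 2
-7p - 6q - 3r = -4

(1, -1, 1)

Forward elimination on [A|b]:
R2 <- R2 - (5/8)*R1:  [   0  3/2    6  9/2 ]
R3 <- R3 - (7/8)*R1:  [    0  -5/2    -3  -1/2 ]
R3 <- R3 - (-5/3)*R2:  [ 0  0  7  7 ]
Row echelon form:
[ -8   -4  0  |   -4 ]
[  0  3/2  6  |  9/2 ]
[  0    0  7  |    7 ]
Back-substitution:
r = (7) / 7 = 1
q = (9/2 - (6)*(1)) / (3/2) = -1
p = (-4 - (-4)*(-1)) / -8 = 1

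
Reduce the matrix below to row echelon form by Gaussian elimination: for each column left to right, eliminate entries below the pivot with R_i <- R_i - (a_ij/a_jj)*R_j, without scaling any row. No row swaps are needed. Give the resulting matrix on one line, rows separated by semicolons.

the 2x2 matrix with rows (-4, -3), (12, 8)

REF = [-4 -3; 0 -1]

Forward elimination:
R2 <- R2 - (-3)*R1:  [  0  -1 ]
Row echelon form:
[ -4  -3 ]
[  0  -1 ]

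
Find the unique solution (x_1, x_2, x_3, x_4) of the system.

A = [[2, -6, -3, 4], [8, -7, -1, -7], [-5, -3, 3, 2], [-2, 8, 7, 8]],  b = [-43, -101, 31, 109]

(-5, 5, 5, 3)

Forward elimination on [A|b]:
R2 <- R2 - (4)*R1:  [   0   17   11  -23   71 ]
R3 <- R3 - (-5/2)*R1:  [      0     -18    -9/2      12  -153/2 ]
R4 <- R4 - (-1)*R1:  [  0   2   4  12  66 ]
R3 <- R3 - (-18/17)*R2:  [       0        0   243/34  -210/17   -45/34 ]
R4 <- R4 - (2/17)*R2:  [      0       0   46/17  250/17  980/17 ]
R4 <- R4 - (92/243)*R3:  [       0        0        0  1570/81  1570/27 ]
Row echelon form:
[ 2  -6      -3        4  |      -43 ]
[ 0  17      11      -23  |       71 ]
[ 0   0  243/34  -210/17  |   -45/34 ]
[ 0   0       0  1570/81  |  1570/27 ]
Back-substitution:
x_4 = (1570/27) / (1570/81) = 3
x_3 = (-45/34 - (-210/17)*(3)) / (243/34) = 5
x_2 = (71 - (11)*(5) - (-23)*(3)) / 17 = 5
x_1 = (-43 - (-6)*(5) - (-3)*(5) - (4)*(3)) / 2 = -5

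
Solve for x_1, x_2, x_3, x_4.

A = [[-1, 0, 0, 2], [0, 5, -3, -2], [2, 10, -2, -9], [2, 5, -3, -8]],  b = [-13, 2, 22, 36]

Forward elimination on [A|b]:
R3 <- R3 - (-2)*R1:  [  0  10  -2  -5  -4 ]
R4 <- R4 - (-2)*R1:  [  0   5  -3  -4  10 ]
R3 <- R3 - (2)*R2:  [  0   0   4  -1  -8 ]
R4 <- R4 - (1)*R2:  [  0   0   0  -2   8 ]
Row echelon form:
[ -1  0   0   2  |  -13 ]
[  0  5  -3  -2  |    2 ]
[  0  0   4  -1  |   -8 ]
[  0  0   0  -2  |    8 ]
Back-substitution:
x_4 = (8) / -2 = -4
x_3 = (-8 - (-1)*(-4)) / 4 = -3
x_2 = (2 - (-3)*(-3) - (-2)*(-4)) / 5 = -3
x_1 = (-13 - (2)*(-4)) / -1 = 5

(5, -3, -3, -4)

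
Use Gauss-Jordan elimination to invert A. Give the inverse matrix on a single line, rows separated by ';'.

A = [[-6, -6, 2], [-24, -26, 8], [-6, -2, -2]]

Gauss-Jordan on [A | I]:
R1 <- (1/-6)*R1:  [    1     1  -1/3  |  -1/6     0     0 ]
R2 <- R2 - (-24)*R1:  [  0  -2   0  |  -4   1   0 ]
R3 <- R3 - (-6)*R1:  [  0   4  -4  |  -1   0   1 ]
R2 <- (1/-2)*R2:  [    0     1     0  |     2  -1/2     0 ]
R1 <- R1 - (1)*R2:  [     1      0   -1/3  |  -13/6    1/2      0 ]
R3 <- R3 - (4)*R2:  [  0   0  -4  |  -9   2   1 ]
R3 <- (1/-4)*R3:  [    0     0     1  |   9/4  -1/2  -1/4 ]
R1 <- R1 - (-1/3)*R3:  [      1       0       0  |  -17/12     1/3   -1/12 ]
Right block of [I | A^{-1}] is the inverse:
[ -17/12   1/3  -1/12 ]
[      2  -1/2      0 ]
[    9/4  -1/2   -1/4 ]

inverse = [-17/12 1/3 -1/12; 2 -1/2 0; 9/4 -1/2 -1/4]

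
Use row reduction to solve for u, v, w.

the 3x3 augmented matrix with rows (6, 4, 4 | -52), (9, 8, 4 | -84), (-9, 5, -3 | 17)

Forward elimination on [A|b]:
R2 <- R2 - (3/2)*R1:  [  0   2  -2  -6 ]
R3 <- R3 - (-3/2)*R1:  [   0   11    3  -61 ]
R3 <- R3 - (11/2)*R2:  [   0    0   14  -28 ]
Row echelon form:
[ 6  4   4  |  -52 ]
[ 0  2  -2  |   -6 ]
[ 0  0  14  |  -28 ]
Back-substitution:
w = (-28) / 14 = -2
v = (-6 - (-2)*(-2)) / 2 = -5
u = (-52 - (4)*(-5) - (4)*(-2)) / 6 = -4

(-4, -5, -2)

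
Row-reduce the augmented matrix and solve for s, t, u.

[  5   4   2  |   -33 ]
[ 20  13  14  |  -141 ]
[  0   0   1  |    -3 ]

Forward elimination on [A|b]:
R2 <- R2 - (4)*R1:  [  0  -3   6  -9 ]
Row echelon form:
[ 5   4  2  |  -33 ]
[ 0  -3  6  |   -9 ]
[ 0   0  1  |   -3 ]
Back-substitution:
u = (-3) / 1 = -3
t = (-9 - (6)*(-3)) / -3 = -3
s = (-33 - (4)*(-3) - (2)*(-3)) / 5 = -3

(-3, -3, -3)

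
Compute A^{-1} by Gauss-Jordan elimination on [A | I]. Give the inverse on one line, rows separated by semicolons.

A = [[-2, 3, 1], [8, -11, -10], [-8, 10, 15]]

inverse = [-65/2 -35/2 -19/2; -20 -11 -6; -4 -2 -1]

Gauss-Jordan on [A | I]:
R1 <- (1/-2)*R1:  [    1  -3/2  -1/2  |  -1/2     0     0 ]
R2 <- R2 - (8)*R1:  [  0   1  -6  |   4   1   0 ]
R3 <- R3 - (-8)*R1:  [  0  -2  11  |  -4   0   1 ]
R1 <- R1 - (-3/2)*R2:  [     1      0  -19/2  |   11/2    3/2      0 ]
R3 <- R3 - (-2)*R2:  [  0   0  -1  |   4   2   1 ]
R3 <- (1/-1)*R3:  [  0   0   1  |  -4  -2  -1 ]
R1 <- R1 - (-19/2)*R3:  [     1      0      0  |  -65/2  -35/2  -19/2 ]
R2 <- R2 - (-6)*R3:  [   0    1    0  |  -20  -11   -6 ]
Right block of [I | A^{-1}] is the inverse:
[ -65/2  -35/2  -19/2 ]
[   -20    -11     -6 ]
[    -4     -2     -1 ]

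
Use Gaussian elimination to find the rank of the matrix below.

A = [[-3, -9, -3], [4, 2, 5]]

rank(A) = 2

Row reduction:
R2 <- R2 - (-4/3)*R1:  [   0  -10    1 ]
Row echelon form:
[ -3   -9  -3 ]
[  0  -10   1 ]
Nonzero rows / pivot columns: 2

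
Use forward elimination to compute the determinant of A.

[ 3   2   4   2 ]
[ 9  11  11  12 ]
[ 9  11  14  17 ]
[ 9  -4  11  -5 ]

Forward elimination:
R2 <- R2 - (3)*R1:  [  0   5  -1   6 ]
R3 <- R3 - (3)*R1:  [  0   5   2  11 ]
R4 <- R4 - (3)*R1:  [   0  -10   -1  -11 ]
R3 <- R3 - (1)*R2:  [ 0  0  3  5 ]
R4 <- R4 - (-2)*R2:  [  0   0  -3   1 ]
R4 <- R4 - (-1)*R3:  [ 0  0  0  6 ]
Upper-triangular form:
[ 3  2   4  2 ]
[ 0  5  -1  6 ]
[ 0  0   3  5 ]
[ 0  0   0  6 ]
det(A) = (-1)^0 * (3) * (5) * (3) * (6) = 270  (0 row swaps -> sign +1)

det(A) = 270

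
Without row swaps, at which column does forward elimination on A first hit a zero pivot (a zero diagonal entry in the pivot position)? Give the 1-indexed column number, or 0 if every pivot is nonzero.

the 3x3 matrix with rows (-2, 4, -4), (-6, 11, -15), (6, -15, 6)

first zero-pivot column = 0

Naive forward elimination:
R2 <- R2 - (3)*R1:  [  0  -1  -3 ]
R3 <- R3 - (-3)*R1:  [  0  -3  -6 ]
R3 <- R3 - (3)*R2:  [ 0  0  3 ]
All pivots nonzero; naive elimination completes without hitting a zero pivot.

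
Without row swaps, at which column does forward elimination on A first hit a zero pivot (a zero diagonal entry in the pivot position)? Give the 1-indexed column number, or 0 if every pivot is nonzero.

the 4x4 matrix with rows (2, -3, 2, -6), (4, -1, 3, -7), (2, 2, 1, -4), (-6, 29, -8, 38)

first zero-pivot column = 3

Naive forward elimination:
R2 <- R2 - (2)*R1:  [  0   5  -1   5 ]
R3 <- R3 - (1)*R1:  [  0   5  -1   2 ]
R4 <- R4 - (-3)*R1:  [  0  20  -2  20 ]
R3 <- R3 - (1)*R2:  [  0   0   0  -3 ]
R4 <- R4 - (4)*R2:  [ 0  0  2  0 ]
Matrix at this point:
[ 2  -3   2  -6 ]
[ 0   5  -1   5 ]
[ 0   0   0  -3 ]
[ 0   0   2   0 ]
Pivot entry (3,3) is zero but row 4 has 2 in column 3 -> naive elimination stops; a row interchange (e.g. R3 <-> R4) would be required here.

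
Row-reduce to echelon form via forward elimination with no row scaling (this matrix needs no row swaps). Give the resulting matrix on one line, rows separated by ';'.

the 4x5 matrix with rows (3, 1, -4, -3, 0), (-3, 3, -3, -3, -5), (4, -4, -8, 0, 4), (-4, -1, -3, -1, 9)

REF = [3 1 -4 -3 0; 0 4 -7 -6 -5; 0 0 -12 -4 -8/3; 0 0 0 -23/12 401/36]

Forward elimination:
R2 <- R2 - (-1)*R1:  [  0   4  -7  -6  -5 ]
R3 <- R3 - (4/3)*R1:  [     0  -16/3   -8/3      4      4 ]
R4 <- R4 - (-4/3)*R1:  [     0    1/3  -25/3     -5      9 ]
R3 <- R3 - (-4/3)*R2:  [    0     0   -12    -4  -8/3 ]
R4 <- R4 - (1/12)*R2:  [      0       0   -31/4    -9/2  113/12 ]
R4 <- R4 - (31/48)*R3:  [      0       0       0  -23/12  401/36 ]
Row echelon form:
[ 3  1   -4      -3       0 ]
[ 0  4   -7      -6      -5 ]
[ 0  0  -12      -4    -8/3 ]
[ 0  0    0  -23/12  401/36 ]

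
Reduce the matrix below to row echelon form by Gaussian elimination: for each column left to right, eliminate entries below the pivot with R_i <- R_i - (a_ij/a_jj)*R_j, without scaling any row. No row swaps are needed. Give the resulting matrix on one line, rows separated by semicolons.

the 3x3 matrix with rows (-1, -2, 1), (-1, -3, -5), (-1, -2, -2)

Forward elimination:
R2 <- R2 - (1)*R1:  [  0  -1  -6 ]
R3 <- R3 - (1)*R1:  [  0   0  -3 ]
Row echelon form:
[ -1  -2   1 ]
[  0  -1  -6 ]
[  0   0  -3 ]

REF = [-1 -2 1; 0 -1 -6; 0 0 -3]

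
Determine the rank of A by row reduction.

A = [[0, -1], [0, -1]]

Row reduction:
R2 <- R2 - (1)*R1:  [ 0  0 ]
Row echelon form:
[ 0  -1 ]
[ 0   0 ]
Nonzero rows / pivot columns: 1

rank(A) = 1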